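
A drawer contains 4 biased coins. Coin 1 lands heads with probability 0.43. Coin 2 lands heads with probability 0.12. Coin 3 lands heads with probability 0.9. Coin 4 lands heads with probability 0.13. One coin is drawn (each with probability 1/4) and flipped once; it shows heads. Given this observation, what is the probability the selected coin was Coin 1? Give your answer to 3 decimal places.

Posterior probability ≈ 0.272

P(heads|C1) = 0.43; P(heads|C2) = 0.12; P(heads|C3) = 0.9; P(heads|C4) = 0.13.
Prior × likelihood for each source: 0.25·0.43=0.1075, 0.25·0.12=0.03000, 0.25·0.9=0.2250, 0.25·0.13=0.03250. Summing gives P(heads) = 0.39500.
P(Coin 1 | heads) = 0.1075 / 0.39500 = 0.272.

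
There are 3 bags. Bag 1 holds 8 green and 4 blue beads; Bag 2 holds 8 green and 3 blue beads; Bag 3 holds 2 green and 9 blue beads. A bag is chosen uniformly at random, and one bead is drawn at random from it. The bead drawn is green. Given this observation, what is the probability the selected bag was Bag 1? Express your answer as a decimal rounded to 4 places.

Tabulate prior·likelihood by source: [1] prior 0.333333, lik 0.6667, product 0.2222; [2] prior 0.333333, lik 0.7273, product 0.2424; [3] prior 0.333333, lik 0.1818, product 0.06061.
Normalizing constant = 0.52525; the posterior for Bag 1 is its product over the sum, 0.2222/0.52525 = 0.4231.

Posterior probability ≈ 0.4231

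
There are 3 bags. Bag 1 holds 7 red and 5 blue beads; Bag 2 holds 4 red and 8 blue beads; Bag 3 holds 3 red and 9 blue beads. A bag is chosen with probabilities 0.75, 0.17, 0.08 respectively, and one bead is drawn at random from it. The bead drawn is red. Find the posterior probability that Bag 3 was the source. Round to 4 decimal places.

Posterior probability ≈ 0.0389

P(red|Bag 1) = 0.5833; P(red|Bag 2) = 0.3333; P(red|Bag 3) = 0.25.
Prior × likelihood for each source: 0.75·0.5833=0.4375, 0.17·0.3333=0.05667, 0.08·0.25=0.02000. Summing gives P(red) = 0.51417.
P(Bag 3 | red) = 0.02000 / 0.51417 = 0.0389.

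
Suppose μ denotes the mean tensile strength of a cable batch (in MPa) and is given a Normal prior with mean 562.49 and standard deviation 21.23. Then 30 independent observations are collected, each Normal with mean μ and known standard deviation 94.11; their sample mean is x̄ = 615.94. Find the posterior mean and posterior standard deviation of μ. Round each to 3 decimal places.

Prior precision 1/τ₀² = 1/21.23² = 0.00221871; data precision n/σ² = 30/94.11² = 0.00338727.
Posterior precision = 0.00221871 + 0.00338727 = 0.00560598, giving posterior SD = 1/√0.00560598 = 13.356.
Posterior mean = (0.00221871·562.49 + 0.00338727·615.94) / 0.00560598 = 594.786.

Posterior mean ≈ 594.786; posterior SD ≈ 13.356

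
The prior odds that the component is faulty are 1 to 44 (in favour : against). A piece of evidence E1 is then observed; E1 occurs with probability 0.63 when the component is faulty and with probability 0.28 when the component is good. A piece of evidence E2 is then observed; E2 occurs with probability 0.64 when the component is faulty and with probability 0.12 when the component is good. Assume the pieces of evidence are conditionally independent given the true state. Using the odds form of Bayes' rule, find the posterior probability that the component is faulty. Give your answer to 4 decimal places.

Posterior probability ≈ 0.2143

Prior odds = 1/44 = 0.022727. In log-odds, ln(0.022727) = -3.7842.
Add log likelihood ratios: ln(2.2500) + ln(5.3333) = 2.4849.
Posterior log-odds = -1.2993, so posterior odds = exp(-1.2993) = 0.27273. Converting, P(H|E) = 0.27273/1.2727 = 0.2143.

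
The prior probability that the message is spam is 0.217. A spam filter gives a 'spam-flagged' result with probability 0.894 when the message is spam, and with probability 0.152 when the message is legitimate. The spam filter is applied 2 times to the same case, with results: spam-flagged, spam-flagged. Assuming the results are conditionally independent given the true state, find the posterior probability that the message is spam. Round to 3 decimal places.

Posterior P(H) ≈ 0.906

With H the event that the message is spam, the joint likelihood of the observed sequence is P(data|H) = 0.894·0.894 = 0.79924 and P(data|¬H) = 0.152·0.152 = 0.023104.
Bayes: P(H|data) = 0.217·0.79924 / (0.217·0.79924 + 0.783·0.023104) = 0.17343/0.19152 = 0.9055.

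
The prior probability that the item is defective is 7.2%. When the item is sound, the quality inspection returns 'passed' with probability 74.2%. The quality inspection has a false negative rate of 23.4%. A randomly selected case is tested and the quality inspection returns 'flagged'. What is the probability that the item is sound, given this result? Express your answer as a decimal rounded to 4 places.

Write H for 'the item is defective'. Prior odds H:¬H = 0.072/0.928 = 0.077586. For the 'flagged' outcome, the likelihood ratio is 0.766/0.258 = 2.9690.
Posterior odds = 0.077586 × 2.9690 = 0.23035, so P(H|E) = 0.23035/(1+0.23035) = 0.1872. Then P(¬H|E) = 1 − 0.1872 = 0.8128.

P(¬H | E) ≈ 0.8128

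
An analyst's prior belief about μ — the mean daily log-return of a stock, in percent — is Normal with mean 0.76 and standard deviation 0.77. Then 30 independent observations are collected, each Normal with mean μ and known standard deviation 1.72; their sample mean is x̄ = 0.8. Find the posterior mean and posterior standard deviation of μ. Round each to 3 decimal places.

Posterior mean ≈ 0.794; posterior SD ≈ 0.291

With known σ, the Normal prior is conjugate. Weight on the data is w = (n/σ²)/(n/σ² + 1/τ₀²) = 10.1406/(10.1406+1.68663) = 0.85739.
Posterior mean = w·x̄ + (1−w)·μ₀ = 0.85739·0.8 + 0.14261·0.76 = 0.794. Posterior variance = 1/(10.1406+1.68663) = 0.0845506, so SD = 0.291.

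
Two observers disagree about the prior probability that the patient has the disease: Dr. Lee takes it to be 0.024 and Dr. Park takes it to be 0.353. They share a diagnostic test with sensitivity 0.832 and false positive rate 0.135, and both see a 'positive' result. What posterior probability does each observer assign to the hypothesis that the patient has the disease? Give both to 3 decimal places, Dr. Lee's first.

The likelihood ratio for a 'positive' result is 0.832/0.135 = 6.1630.
Dr. Lee: prior odds 0.024/0.976 = 0.024590; posterior odds 0.15155; posterior probability 0.132.
Dr. Park: prior odds 0.353/0.647 = 0.54560; posterior odds 3.3625; posterior probability 0.771.

Dr. Lee: 0.132; Dr. Park: 0.771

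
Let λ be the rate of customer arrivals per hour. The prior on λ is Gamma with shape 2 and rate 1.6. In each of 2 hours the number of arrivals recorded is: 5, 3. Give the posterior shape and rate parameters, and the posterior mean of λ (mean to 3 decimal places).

Posterior: Gamma(shape=10, rate=3.6); mean ≈ 2.778

The Poisson likelihood adds the total count to the shape and the number of exposure periods to the rate. Here ∑xᵢ = 8 and n = 2, so shape 2→10 and rate 1.6→3.6.
E[λ | data] = 10/3.6 = 2.778.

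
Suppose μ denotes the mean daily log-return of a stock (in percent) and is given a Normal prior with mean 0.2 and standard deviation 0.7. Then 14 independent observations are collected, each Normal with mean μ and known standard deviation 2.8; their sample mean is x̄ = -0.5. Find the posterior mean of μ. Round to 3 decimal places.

Prior precision 1/τ₀² = 1/0.7² = 2.04082; data precision n/σ² = 14/2.8² = 1.78571.
Posterior precision = 2.04082 + 1.78571 = 3.82653.
Posterior mean = (2.04082·0.2 + 1.78571·-0.5) / 3.82653 = -0.127.

Posterior mean ≈ -0.127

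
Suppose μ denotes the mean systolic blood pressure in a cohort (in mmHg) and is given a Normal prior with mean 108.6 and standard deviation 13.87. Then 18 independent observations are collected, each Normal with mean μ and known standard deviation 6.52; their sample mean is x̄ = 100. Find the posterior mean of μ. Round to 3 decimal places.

With known σ, the Normal prior is conjugate. Weight on the data is w = (n/σ²)/(n/σ² + 1/τ₀²) = 0.423426/(0.423426+0.00519813) = 0.98787.
Posterior mean = w·x̄ + (1−w)·μ₀ = 0.98787·100 + 0.012127·108.6 = 100.104.

Posterior mean ≈ 100.104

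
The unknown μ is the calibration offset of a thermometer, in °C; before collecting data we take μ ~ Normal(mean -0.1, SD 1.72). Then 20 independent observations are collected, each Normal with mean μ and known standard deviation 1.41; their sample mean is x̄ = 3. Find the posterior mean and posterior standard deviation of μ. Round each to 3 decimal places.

Prior precision 1/τ₀² = 1/1.72² = 0.338021; data precision n/σ² = 20/1.41² = 10.0599.
Posterior precision = 0.338021 + 10.0599 = 10.3979, giving posterior SD = 1/√10.3979 = 0.310.
Posterior mean = (0.338021·-0.1 + 10.0599·3) / 10.3979 = 2.899.

Posterior mean ≈ 2.899; posterior SD ≈ 0.310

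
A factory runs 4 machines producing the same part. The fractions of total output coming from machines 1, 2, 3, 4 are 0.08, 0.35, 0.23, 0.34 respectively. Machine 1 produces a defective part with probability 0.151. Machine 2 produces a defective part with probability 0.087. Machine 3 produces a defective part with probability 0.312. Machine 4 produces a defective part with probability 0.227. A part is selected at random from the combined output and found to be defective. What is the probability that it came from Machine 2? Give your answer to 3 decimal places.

Posterior probability ≈ 0.159

Tabulate prior·likelihood by source: [1] prior 0.08, lik 0.151, product 0.01208; [2] prior 0.35, lik 0.087, product 0.03045; [3] prior 0.23, lik 0.312, product 0.07176; [4] prior 0.34, lik 0.227, product 0.07718.
Normalizing constant = 0.19147; the posterior for Machine 2 is its product over the sum, 0.03045/0.19147 = 0.159.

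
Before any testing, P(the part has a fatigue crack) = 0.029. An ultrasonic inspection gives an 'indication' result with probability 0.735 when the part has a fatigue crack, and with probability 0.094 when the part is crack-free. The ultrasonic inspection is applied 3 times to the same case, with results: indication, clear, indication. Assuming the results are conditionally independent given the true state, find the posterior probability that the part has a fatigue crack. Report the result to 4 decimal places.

Let H be the event that the part has a fatigue crack; start with P(H) = 0.029. P('indication'|H) = 0.735, P('indication'|¬H) = 0.094.
Update on result 1 ('indication'): P(H) ← 0.735·0.0290 / (0.735·0.0290 + 0.094·0.9710) = 0.021315/0.11259 = 0.1893.
Update on result 2 ('clear'): P(H) ← 0.265·0.1893 / (0.265·0.1893 + 0.906·0.8107) = 0.050169/0.78465 = 0.0639.
Update on result 3 ('indication'): P(H) ← 0.735·0.0639 / (0.735·0.0639 + 0.094·0.9361) = 0.046995/0.13498 = 0.3481.

Posterior P(H) ≈ 0.3481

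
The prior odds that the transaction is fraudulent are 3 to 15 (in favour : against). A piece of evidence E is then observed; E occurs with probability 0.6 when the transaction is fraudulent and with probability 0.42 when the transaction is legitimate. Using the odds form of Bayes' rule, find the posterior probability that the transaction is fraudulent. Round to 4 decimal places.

Prior odds = 3/15 = 0.20000.
Likelihood ratio for E = 0.6/0.42 = 1.4286.
Posterior odds = prior odds × LR = 0.28571.
Posterior probability = odds/(1+odds) = 0.28571/1.2857 = 0.2222.

Posterior probability ≈ 0.2222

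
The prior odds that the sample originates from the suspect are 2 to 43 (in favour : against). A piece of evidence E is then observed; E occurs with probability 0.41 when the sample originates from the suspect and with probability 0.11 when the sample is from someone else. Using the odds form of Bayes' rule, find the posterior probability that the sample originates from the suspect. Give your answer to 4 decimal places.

Posterior probability ≈ 0.1477

Prior odds = 2/43 = 0.046512.
Likelihood ratio for E = 0.41/0.11 = 3.7273.
Posterior odds = prior odds × LR = 0.17336.
Posterior probability = odds/(1+odds) = 0.17336/1.1734 = 0.1477.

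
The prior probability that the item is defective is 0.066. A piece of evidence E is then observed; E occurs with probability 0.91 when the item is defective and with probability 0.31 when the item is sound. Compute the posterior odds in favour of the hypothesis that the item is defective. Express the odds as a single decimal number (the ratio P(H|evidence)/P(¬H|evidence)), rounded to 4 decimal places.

Prior odds = 0.066/(1−0.066) = 0.070664. In log-odds, ln(0.070664) = -2.6498.
Add log likelihood ratio: ln(2.9355) = 1.0769.
Posterior log-odds = -1.5729, so posterior odds = exp(-1.5729) = 0.20743.

Posterior odds ≈ 0.2074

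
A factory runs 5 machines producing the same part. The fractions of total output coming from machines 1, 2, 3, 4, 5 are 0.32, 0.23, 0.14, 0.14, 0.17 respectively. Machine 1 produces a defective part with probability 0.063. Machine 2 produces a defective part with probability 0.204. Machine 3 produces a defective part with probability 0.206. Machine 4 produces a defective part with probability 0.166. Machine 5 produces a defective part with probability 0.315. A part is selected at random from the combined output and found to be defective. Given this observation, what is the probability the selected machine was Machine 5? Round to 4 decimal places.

P(defective|M1) = 0.063; P(defective|M2) = 0.204; P(defective|M3) = 0.206; P(defective|M4) = 0.166; P(defective|M5) = 0.315.
Prior × likelihood for each source: 0.32·0.063=0.02016, 0.23·0.204=0.04692, 0.14·0.206=0.02884, 0.14·0.166=0.02324, 0.17·0.315=0.05355. Summing gives P(defective) = 0.17271.
P(Machine 5 | defective) = 0.05355 / 0.17271 = 0.3101.

Posterior probability ≈ 0.3101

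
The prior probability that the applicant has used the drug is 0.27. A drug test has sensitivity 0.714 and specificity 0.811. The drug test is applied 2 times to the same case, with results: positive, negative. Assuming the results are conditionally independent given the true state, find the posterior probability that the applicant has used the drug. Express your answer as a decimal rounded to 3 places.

Posterior P(H) ≈ 0.330

With H the event that the applicant has used the drug, the joint likelihood of the observed sequence is P(data|H) = 0.714·0.286 = 0.20420 and P(data|¬H) = 0.189·0.811 = 0.15328.
Bayes: P(H|data) = 0.27·0.20420 / (0.27·0.20420 + 0.73·0.15328) = 0.055135/0.16703 = 0.3301.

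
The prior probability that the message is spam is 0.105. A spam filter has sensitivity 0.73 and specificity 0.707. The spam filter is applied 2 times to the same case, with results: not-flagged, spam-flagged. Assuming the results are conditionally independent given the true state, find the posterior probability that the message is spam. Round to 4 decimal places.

With H the event that the message is spam, the joint likelihood of the observed sequence is P(data|H) = 0.27·0.73 = 0.19710 and P(data|¬H) = 0.707·0.293 = 0.20715.
Bayes: P(H|data) = 0.105·0.19710 / (0.105·0.19710 + 0.895·0.20715) = 0.020695/0.20610 = 0.1004.

Posterior P(H) ≈ 0.1004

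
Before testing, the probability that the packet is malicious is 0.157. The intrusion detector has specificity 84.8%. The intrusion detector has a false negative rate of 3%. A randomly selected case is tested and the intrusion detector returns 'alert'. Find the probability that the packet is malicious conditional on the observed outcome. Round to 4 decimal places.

P(H | E) ≈ 0.5431

Write H for 'the packet is malicious'. Prior odds H:¬H = 0.157/0.843 = 0.18624. For the 'alert' outcome, the likelihood ratio is 0.97/0.152 = 6.3816.
Posterior odds = 0.18624 × 6.3816 = 1.1885, so P(H|E) = 1.1885/(1+1.1885) = 0.5431.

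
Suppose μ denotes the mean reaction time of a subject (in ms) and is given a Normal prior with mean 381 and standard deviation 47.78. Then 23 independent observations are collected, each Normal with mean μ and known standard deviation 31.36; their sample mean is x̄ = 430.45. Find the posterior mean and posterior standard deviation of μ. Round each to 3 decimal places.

Posterior mean ≈ 429.541; posterior SD ≈ 6.479

Prior precision 1/τ₀² = 1/47.78² = 0.00043803; data precision n/σ² = 23/31.36² = 0.0233871.
Posterior precision = 0.00043803 + 0.0233871 = 0.0238251, giving posterior SD = 1/√0.0238251 = 6.479.
Posterior mean = (0.00043803·381 + 0.0233871·430.45) / 0.0238251 = 429.541.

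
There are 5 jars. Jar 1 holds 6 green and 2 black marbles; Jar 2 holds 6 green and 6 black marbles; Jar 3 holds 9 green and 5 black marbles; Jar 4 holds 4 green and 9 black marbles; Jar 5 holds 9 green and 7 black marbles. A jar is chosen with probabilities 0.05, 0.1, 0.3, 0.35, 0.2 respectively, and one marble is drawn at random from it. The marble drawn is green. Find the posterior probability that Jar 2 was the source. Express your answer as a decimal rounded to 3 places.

Posterior probability ≈ 0.100

Tabulate prior·likelihood by source: [1] prior 0.05, lik 0.75, product 0.03750; [2] prior 0.1, lik 0.5, product 0.05000; [3] prior 0.3, lik 0.6429, product 0.1929; [4] prior 0.35, lik 0.3077, product 0.1077; [5] prior 0.2, lik 0.5625, product 0.1125.
Normalizing constant = 0.50055; the posterior for Jar 2 is its product over the sum, 0.05000/0.50055 = 0.100.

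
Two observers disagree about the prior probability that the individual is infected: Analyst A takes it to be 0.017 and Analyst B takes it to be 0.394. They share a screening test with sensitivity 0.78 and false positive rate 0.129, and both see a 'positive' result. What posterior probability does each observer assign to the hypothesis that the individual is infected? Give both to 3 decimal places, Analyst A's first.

Analyst A: 0.095; Analyst B: 0.797

The likelihood ratio for a 'positive' result is 0.78/0.129 = 6.0465.
Analyst A: prior odds 0.017/0.983 = 0.017294; posterior odds 0.10457; posterior probability 0.095.
Analyst B: prior odds 0.394/0.606 = 0.65017; posterior odds 3.9312; posterior probability 0.797.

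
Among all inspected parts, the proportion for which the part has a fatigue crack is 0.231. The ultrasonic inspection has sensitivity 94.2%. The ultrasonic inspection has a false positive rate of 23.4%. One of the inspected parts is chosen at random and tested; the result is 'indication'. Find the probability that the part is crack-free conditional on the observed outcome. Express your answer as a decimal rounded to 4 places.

P(¬H | E) ≈ 0.4526

Write H for 'the part has a fatigue crack'. Prior odds H:¬H = 0.231/0.769 = 0.30039. For the 'indication' outcome, the likelihood ratio is 0.942/0.234 = 4.0256.
Posterior odds = 0.30039 × 4.0256 = 1.2093, so P(H|E) = 1.2093/(1+1.2093) = 0.5474. Then P(¬H|E) = 1 − 0.5474 = 0.4526.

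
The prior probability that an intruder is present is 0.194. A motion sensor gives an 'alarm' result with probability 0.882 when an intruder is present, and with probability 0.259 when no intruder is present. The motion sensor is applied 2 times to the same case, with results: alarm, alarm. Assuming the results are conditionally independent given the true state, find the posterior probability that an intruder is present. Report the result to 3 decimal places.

Posterior P(H) ≈ 0.736

With H the event that an intruder is present, the joint likelihood of the observed sequence is P(data|H) = 0.882·0.882 = 0.77792 and P(data|¬H) = 0.259·0.259 = 0.067081.
Bayes: P(H|data) = 0.194·0.77792 / (0.194·0.77792 + 0.806·0.067081) = 0.15092/0.20498 = 0.7362.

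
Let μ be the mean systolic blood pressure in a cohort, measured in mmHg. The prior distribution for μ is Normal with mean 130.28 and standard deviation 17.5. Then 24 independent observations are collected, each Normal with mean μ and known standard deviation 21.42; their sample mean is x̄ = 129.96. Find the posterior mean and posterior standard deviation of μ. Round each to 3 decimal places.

With known σ, the Normal prior is conjugate. Weight on the data is w = (n/σ²)/(n/σ² + 1/τ₀²) = 0.0523085/(0.0523085+0.00326531) = 0.94124.
Posterior mean = w·x̄ + (1−w)·μ₀ = 0.94124·129.96 + 0.058756·130.28 = 129.979. Posterior variance = 1/(0.0523085+0.00326531) = 17.9941, so SD = 4.242.

Posterior mean ≈ 129.979; posterior SD ≈ 4.242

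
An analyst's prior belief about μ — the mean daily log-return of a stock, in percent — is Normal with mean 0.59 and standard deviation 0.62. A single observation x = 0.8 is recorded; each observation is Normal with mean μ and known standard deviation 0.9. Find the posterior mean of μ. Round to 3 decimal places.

With known σ, the Normal prior is conjugate. Weight on the data is w = (n/σ²)/(n/σ² + 1/τ₀²) = 1.23457/(1.23457+2.60146) = 0.32184.
Posterior mean = w·x̄ + (1−w)·μ₀ = 0.32184·0.8 + 0.67816·0.59 = 0.658.

Posterior mean ≈ 0.658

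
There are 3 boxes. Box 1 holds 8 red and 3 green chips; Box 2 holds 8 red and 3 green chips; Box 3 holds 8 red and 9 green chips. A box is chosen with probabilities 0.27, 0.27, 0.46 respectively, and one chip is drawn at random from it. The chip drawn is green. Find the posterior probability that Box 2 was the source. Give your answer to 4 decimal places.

P(green|Box 1) = 0.2727; P(green|Box 2) = 0.2727; P(green|Box 3) = 0.5294.
Prior × likelihood for each source: 0.27·0.2727=0.07364, 0.27·0.2727=0.07364, 0.46·0.5294=0.2435. Summing gives P(green) = 0.39080.
P(Box 2 | green) = 0.07364 / 0.39080 = 0.1884.

Posterior probability ≈ 0.1884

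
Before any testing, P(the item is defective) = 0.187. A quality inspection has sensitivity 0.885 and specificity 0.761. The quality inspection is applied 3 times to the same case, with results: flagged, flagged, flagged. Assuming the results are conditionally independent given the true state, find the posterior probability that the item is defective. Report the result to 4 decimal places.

Let H be the event that the item is defective; start with P(H) = 0.187. P('flagged'|H) = 0.885, P('flagged'|¬H) = 0.239.
Update on result 1 ('flagged'): P(H) ← 0.885·0.1870 / (0.885·0.1870 + 0.239·0.8130) = 0.16550/0.35980 = 0.4600.
Update on result 2 ('flagged'): P(H) ← 0.885·0.4600 / (0.885·0.4600 + 0.239·0.5400) = 0.40707/0.53614 = 0.7593.
Update on result 3 ('flagged'): P(H) ← 0.885·0.7593 / (0.885·0.7593 + 0.239·0.2407) = 0.67194/0.72948 = 0.9211.

Posterior P(H) ≈ 0.9211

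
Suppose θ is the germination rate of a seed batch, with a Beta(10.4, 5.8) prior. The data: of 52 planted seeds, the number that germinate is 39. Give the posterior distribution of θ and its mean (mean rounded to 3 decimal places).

The binomial likelihood is conjugate to the Beta prior: with 39 successes and 13 failures, the posterior is Beta(10.4+39, 5.8+13) = Beta(49.4, 18.8).
Posterior mean = α/(α+β) = 49.4/68.2 = 0.724.

Posterior: Beta(49.4, 18.8); mean ≈ 0.724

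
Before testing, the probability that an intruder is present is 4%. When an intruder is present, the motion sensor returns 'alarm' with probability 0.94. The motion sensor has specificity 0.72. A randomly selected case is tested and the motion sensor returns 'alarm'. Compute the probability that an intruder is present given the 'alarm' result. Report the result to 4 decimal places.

P(H | E) ≈ 0.1227

Let H be the event that an intruder is present. P(H) = 0.04, so P(¬H) = 0.96. With E the 'alarm' result, P(E|H) = 0.94 and P(E|¬H) = 0.28.
P(E) = 0.94·0.04 + 0.28·0.96 = 0.037600 + 0.26880 = 0.30640.
By Bayes' theorem, P(H|E) = 0.037600 / 0.30640 = 0.1227.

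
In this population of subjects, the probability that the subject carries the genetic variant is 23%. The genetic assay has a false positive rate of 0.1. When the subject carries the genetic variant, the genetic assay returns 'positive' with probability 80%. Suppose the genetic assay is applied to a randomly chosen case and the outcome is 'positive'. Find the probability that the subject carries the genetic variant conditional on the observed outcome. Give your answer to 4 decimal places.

Let H be the event that the subject carries the genetic variant. P(H) = 0.23, so P(¬H) = 0.77. With E the 'positive' result, P(E|H) = 0.8 and P(E|¬H) = 0.1.
P(E) = 0.8·0.23 + 0.1·0.77 = 0.18400 + 0.077000 = 0.26100.
By Bayes' theorem, P(H|E) = 0.18400 / 0.26100 = 0.7050.

P(H | E) ≈ 0.7050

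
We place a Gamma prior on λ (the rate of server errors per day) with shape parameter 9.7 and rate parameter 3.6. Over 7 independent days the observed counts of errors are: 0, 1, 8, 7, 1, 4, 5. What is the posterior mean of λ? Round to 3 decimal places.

Total count ∑xᵢ = 26 over n = 7 days.
Gamma is conjugate to the Poisson likelihood: posterior is Gamma(shape = 9.7+26 = 35.7, rate = 3.6+7 = 10.6).
Posterior mean = shape/rate = 35.7/10.6 = 3.368.

Posterior mean ≈ 3.368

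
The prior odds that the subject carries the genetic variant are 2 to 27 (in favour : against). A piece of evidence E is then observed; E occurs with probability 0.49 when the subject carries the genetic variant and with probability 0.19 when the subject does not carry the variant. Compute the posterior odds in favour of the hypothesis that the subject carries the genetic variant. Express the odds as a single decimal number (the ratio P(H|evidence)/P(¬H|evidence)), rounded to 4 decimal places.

Posterior odds ≈ 0.1910

Prior odds = 2/27 = 0.074074. In log-odds, ln(0.074074) = -2.6027.
Add log likelihood ratio: ln(2.5789) = 0.94738.
Posterior log-odds = -1.6553, so posterior odds = exp(-1.6553) = 0.19103.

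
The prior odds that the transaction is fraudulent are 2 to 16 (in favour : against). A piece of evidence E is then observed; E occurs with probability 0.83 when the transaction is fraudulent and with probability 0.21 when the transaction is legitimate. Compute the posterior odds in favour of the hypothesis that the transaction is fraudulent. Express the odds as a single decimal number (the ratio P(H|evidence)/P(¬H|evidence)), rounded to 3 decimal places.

Prior odds = 2/16 = 0.12500.
Likelihood ratio for E = 0.83/0.21 = 3.9524.
Posterior odds = prior odds × LR = 0.49405.

Posterior odds ≈ 0.494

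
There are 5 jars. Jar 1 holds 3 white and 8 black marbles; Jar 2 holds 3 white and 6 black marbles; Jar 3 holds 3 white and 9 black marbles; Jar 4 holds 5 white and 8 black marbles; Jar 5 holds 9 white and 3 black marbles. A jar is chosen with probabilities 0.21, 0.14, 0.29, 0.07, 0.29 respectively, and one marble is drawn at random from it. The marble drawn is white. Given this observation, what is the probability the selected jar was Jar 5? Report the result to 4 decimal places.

Posterior probability ≈ 0.5168

P(white|Jar 1) = 0.2727; P(white|Jar 2) = 0.3333; P(white|Jar 3) = 0.25; P(white|Jar 4) = 0.3846; P(white|Jar 5) = 0.75.
Prior × likelihood for each source: 0.21·0.2727=0.05727, 0.14·0.3333=0.04667, 0.29·0.25=0.07250, 0.07·0.3846=0.02692, 0.29·0.75=0.2175. Summing gives P(white) = 0.42086.
P(Jar 5 | white) = 0.2175 / 0.42086 = 0.5168.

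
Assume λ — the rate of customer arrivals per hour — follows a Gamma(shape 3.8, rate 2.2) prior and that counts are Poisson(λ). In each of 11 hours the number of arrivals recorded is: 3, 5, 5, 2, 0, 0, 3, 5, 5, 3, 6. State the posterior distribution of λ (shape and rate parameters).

The Poisson likelihood adds the total count to the shape and the number of exposure periods to the rate. Here ∑xᵢ = 37 and n = 11, so shape 3.8→40.8 and rate 2.2→13.2.

Posterior: Gamma(shape=40.8, rate=13.2)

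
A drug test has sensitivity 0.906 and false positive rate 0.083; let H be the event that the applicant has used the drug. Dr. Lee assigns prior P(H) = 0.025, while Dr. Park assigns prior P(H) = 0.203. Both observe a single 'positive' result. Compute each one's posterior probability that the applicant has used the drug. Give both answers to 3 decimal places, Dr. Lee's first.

The likelihood ratio for a 'positive' result is 0.906/0.083 = 10.916.
Dr. Lee: prior odds 0.025/0.975 = 0.025641; posterior odds 0.27989; posterior probability 0.219.
Dr. Park: prior odds 0.203/0.797 = 0.25471; posterior odds 2.7803; posterior probability 0.735.

Dr. Lee: 0.219; Dr. Park: 0.735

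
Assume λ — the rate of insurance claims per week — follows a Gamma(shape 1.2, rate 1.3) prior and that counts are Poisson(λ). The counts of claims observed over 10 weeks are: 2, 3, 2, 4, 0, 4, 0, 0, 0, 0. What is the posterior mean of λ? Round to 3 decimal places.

Total count ∑xᵢ = 15 over n = 10 weeks.
Gamma is conjugate to the Poisson likelihood: posterior is Gamma(shape = 1.2+15 = 16.2, rate = 1.3+10 = 11.3).
E[λ | data] = 16.2/11.3 = 1.434.

Posterior mean ≈ 1.434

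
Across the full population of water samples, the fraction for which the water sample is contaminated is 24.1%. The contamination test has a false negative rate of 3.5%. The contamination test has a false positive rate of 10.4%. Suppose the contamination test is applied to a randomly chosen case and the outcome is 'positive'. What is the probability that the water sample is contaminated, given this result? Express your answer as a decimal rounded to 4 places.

Let H be the event that the water sample is contaminated. P(H) = 0.241, so P(¬H) = 0.759. With E the 'positive' result, P(E|H) = 0.965 and P(E|¬H) = 0.104.
P(E) = 0.965·0.241 + 0.104·0.759 = 0.23256 + 0.078936 = 0.31150.
By Bayes' theorem, P(H|E) = 0.23256 / 0.31150 = 0.7466.

P(H | E) ≈ 0.7466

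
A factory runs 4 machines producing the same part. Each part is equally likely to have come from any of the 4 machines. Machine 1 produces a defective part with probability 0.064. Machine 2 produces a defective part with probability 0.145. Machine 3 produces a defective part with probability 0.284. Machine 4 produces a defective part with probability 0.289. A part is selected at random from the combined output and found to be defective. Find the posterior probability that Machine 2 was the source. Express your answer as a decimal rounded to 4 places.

Posterior probability ≈ 0.1854

P(defective|M1) = 0.064; P(defective|M2) = 0.145; P(defective|M3) = 0.284; P(defective|M4) = 0.289.
Prior × likelihood for each source: 0.25·0.064=0.01600, 0.25·0.145=0.03625, 0.25·0.284=0.07100, 0.25·0.289=0.07225. Summing gives P(defective) = 0.19550.
P(Machine 2 | defective) = 0.03625 / 0.19550 = 0.1854.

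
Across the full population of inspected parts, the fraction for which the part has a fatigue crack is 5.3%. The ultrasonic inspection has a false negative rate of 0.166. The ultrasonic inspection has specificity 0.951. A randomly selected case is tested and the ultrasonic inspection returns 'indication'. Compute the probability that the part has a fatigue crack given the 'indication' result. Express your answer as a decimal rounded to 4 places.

P(H | E) ≈ 0.4879

Write H for 'the part has a fatigue crack'. Prior odds H:¬H = 0.053/0.947 = 0.055966. For the 'indication' outcome, the likelihood ratio is 0.834/0.049 = 17.020.
Posterior odds = 0.055966 × 17.020 = 0.95257, so P(H|E) = 0.95257/(1+0.95257) = 0.4879.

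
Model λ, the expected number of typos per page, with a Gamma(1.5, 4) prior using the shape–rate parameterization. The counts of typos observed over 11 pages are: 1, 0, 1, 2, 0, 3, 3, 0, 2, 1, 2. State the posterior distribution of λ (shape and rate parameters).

The Poisson likelihood adds the total count to the shape and the number of exposure periods to the rate. Here ∑xᵢ = 15 and n = 11, so shape 1.5→16.5 and rate 4→15.

Posterior: Gamma(shape=16.5, rate=15)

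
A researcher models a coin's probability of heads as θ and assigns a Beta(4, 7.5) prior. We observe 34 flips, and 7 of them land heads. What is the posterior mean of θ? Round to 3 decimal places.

The binomial likelihood is conjugate to the Beta prior: with 7 successes and 27 failures, the posterior is Beta(4+7, 7.5+27) = Beta(11, 34.5).
Posterior mean = α/(α+β) = 11/45.5 = 0.242.

Posterior mean ≈ 0.242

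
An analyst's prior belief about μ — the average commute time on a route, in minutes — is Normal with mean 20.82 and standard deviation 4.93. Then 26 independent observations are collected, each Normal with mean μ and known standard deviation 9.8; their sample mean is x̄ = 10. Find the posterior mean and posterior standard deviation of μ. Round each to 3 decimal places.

Prior precision 1/τ₀² = 1/4.93² = 0.0411440; data precision n/σ² = 26/9.8² = 0.270721.
Posterior precision = 0.0411440 + 0.270721 = 0.311864, giving posterior SD = 1/√0.311864 = 1.791.
Posterior mean = (0.0411440·20.82 + 0.270721·10) / 0.311864 = 11.427.

Posterior mean ≈ 11.427; posterior SD ≈ 1.791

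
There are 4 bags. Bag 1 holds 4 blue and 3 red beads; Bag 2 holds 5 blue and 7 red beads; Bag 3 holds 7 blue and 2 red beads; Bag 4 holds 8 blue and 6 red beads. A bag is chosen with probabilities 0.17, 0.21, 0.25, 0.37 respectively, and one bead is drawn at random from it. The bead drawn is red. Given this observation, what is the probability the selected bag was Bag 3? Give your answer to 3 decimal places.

P(red|Bag 1) = 0.4286; P(red|Bag 2) = 0.5833; P(red|Bag 3) = 0.2222; P(red|Bag 4) = 0.4286.
Prior × likelihood for each source: 0.17·0.4286=0.07286, 0.21·0.5833=0.1225, 0.25·0.2222=0.05556, 0.37·0.4286=0.1586. Summing gives P(red) = 0.40948.
P(Bag 3 | red) = 0.05556 / 0.40948 = 0.136.

Posterior probability ≈ 0.136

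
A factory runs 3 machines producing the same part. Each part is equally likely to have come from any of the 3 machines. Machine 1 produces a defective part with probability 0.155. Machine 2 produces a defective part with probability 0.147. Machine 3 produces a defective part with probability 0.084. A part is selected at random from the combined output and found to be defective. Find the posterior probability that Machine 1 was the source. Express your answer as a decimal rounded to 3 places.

P(defective|M1) = 0.155; P(defective|M2) = 0.147; P(defective|M3) = 0.084.
Prior × likelihood for each source: 0.333333·0.155=0.05167, 0.333333·0.147=0.04900, 0.333333·0.084=0.02800. Summing gives P(defective) = 0.12867.
P(Machine 1 | defective) = 0.05167 / 0.12867 = 0.402.

Posterior probability ≈ 0.402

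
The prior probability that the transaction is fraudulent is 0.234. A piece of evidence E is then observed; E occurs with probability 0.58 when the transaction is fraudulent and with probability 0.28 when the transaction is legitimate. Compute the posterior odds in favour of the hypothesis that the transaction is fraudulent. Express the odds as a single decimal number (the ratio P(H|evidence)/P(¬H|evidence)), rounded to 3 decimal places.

Prior odds = 0.234/(1−0.234) = 0.30548.
Likelihood ratio for E = 0.58/0.28 = 2.0714.
Posterior odds = prior odds × LR = 0.63279.

Posterior odds ≈ 0.633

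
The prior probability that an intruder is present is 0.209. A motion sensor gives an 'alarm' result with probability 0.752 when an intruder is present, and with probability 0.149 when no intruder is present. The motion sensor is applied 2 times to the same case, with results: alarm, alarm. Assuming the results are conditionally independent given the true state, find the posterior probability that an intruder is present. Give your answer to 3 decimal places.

Posterior P(H) ≈ 0.871

Let H be the event that an intruder is present; start with P(H) = 0.209. P('alarm'|H) = 0.752, P('alarm'|¬H) = 0.149.
Update on result 1 ('alarm'): P(H) ← 0.752·0.2090 / (0.752·0.2090 + 0.149·0.7910) = 0.15717/0.27503 = 0.5715.
Update on result 2 ('alarm'): P(H) ← 0.752·0.5715 / (0.752·0.5715 + 0.149·0.4285) = 0.42974/0.49359 = 0.8706.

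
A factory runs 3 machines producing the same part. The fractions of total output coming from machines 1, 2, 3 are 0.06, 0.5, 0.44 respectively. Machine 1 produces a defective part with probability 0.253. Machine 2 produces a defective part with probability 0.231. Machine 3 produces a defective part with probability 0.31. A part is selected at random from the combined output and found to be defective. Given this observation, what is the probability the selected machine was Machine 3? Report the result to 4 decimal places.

Posterior probability ≈ 0.5107

P(defective|M1) = 0.253; P(defective|M2) = 0.231; P(defective|M3) = 0.31.
Prior × likelihood for each source: 0.06·0.253=0.01518, 0.5·0.231=0.1155, 0.44·0.31=0.1364. Summing gives P(defective) = 0.26708.
P(Machine 3 | defective) = 0.1364 / 0.26708 = 0.5107.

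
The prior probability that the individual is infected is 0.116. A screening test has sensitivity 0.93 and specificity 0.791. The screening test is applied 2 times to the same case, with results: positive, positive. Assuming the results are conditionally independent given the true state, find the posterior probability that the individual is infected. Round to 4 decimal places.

Let H be the event that the individual is infected; start with P(H) = 0.116. P('positive'|H) = 0.93, P('positive'|¬H) = 0.209.
Update on result 1 ('positive'): P(H) ← 0.93·0.1160 / (0.93·0.1160 + 0.209·0.8840) = 0.10788/0.29264 = 0.3686.
Update on result 2 ('positive'): P(H) ← 0.93·0.3686 / (0.93·0.3686 + 0.209·0.6314) = 0.34284/0.47480 = 0.7221.

Posterior P(H) ≈ 0.7221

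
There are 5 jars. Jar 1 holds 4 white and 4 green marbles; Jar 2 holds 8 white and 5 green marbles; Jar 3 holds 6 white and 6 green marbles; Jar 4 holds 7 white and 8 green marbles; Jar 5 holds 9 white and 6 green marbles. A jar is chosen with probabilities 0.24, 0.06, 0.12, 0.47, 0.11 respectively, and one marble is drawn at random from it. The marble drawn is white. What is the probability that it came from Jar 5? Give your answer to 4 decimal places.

Posterior probability ≈ 0.1314

P(white|Jar 1) = 0.5; P(white|Jar 2) = 0.6154; P(white|Jar 3) = 0.5; P(white|Jar 4) = 0.4667; P(white|Jar 5) = 0.6.
Prior × likelihood for each source: 0.24·0.5=0.1200, 0.06·0.6154=0.03692, 0.12·0.5=0.06000, 0.47·0.4667=0.2193, 0.11·0.6=0.06600. Summing gives P(white) = 0.50226.
P(Jar 5 | white) = 0.06600 / 0.50226 = 0.1314.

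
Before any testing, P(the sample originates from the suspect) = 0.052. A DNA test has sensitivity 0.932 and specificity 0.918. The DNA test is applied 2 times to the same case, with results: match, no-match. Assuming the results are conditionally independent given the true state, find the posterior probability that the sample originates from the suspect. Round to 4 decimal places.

Posterior P(H) ≈ 0.0441

With H the event that the sample originates from the suspect, the joint likelihood of the observed sequence is P(data|H) = 0.932·0.068 = 0.063376 and P(data|¬H) = 0.082·0.918 = 0.075276.
Bayes: P(H|data) = 0.052·0.063376 / (0.052·0.063376 + 0.948·0.075276) = 0.0032956/0.074657 = 0.0441.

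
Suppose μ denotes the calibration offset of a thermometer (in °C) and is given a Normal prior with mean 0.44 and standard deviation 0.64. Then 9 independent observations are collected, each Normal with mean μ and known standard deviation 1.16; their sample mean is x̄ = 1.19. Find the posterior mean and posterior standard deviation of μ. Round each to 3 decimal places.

With known σ, the Normal prior is conjugate. Weight on the data is w = (n/σ²)/(n/σ² + 1/τ₀²) = 6.68847/(6.68847+2.44141) = 0.73259.
Posterior mean = w·x̄ + (1−w)·μ₀ = 0.73259·1.19 + 0.26741·0.44 = 0.989. Posterior variance = 1/(6.68847+2.44141) = 0.109531, so SD = 0.331.

Posterior mean ≈ 0.989; posterior SD ≈ 0.331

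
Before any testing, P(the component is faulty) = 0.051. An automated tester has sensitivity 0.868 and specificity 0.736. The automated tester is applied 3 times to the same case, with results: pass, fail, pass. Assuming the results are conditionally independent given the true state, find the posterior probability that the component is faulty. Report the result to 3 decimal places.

Let H be the event that the component is faulty; start with P(H) = 0.051. P('fail'|H) = 0.868, P('fail'|¬H) = 0.264.
Update on result 1 ('pass'): P(H) ← 0.132·0.0510 / (0.132·0.0510 + 0.736·0.9490) = 0.0067320/0.70520 = 0.0095.
Update on result 2 ('fail'): P(H) ← 0.868·0.0095 / (0.868·0.0095 + 0.264·0.9905) = 0.0082862/0.26977 = 0.0307.
Update on result 3 ('pass'): P(H) ← 0.132·0.0307 / (0.132·0.0307 + 0.736·0.9693) = 0.0040545/0.71745 = 0.0057.

Posterior P(H) ≈ 0.006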